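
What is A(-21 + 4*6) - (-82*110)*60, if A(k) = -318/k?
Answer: 541094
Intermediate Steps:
A(-21 + 4*6) - (-82*110)*60 = -318/(-21 + 4*6) - (-82*110)*60 = -318/(-21 + 24) - (-9020)*60 = -318/3 - 1*(-541200) = -318*1/3 + 541200 = -106 + 541200 = 541094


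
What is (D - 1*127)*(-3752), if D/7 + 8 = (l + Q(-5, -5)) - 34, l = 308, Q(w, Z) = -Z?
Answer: -6641040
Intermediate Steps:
D = 1897 (D = -56 + 7*((308 - 1*(-5)) - 34) = -56 + 7*((308 + 5) - 34) = -56 + 7*(313 - 34) = -56 + 7*279 = -56 + 1953 = 1897)
(D - 1*127)*(-3752) = (1897 - 1*127)*(-3752) = (1897 - 127)*(-3752) = 1770*(-3752) = -6641040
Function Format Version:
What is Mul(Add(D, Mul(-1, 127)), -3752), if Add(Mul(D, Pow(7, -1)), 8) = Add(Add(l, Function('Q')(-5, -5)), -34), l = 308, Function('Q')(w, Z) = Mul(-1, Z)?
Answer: -6641040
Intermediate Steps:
D = 1897 (D = Add(-56, Mul(7, Add(Add(308, Mul(-1, -5)), -34))) = Add(-56, Mul(7, Add(Add(308, 5), -34))) = Add(-56, Mul(7, Add(313, -34))) = Add(-56, Mul(7, 279)) = Add(-56, 1953) = 1897)
Mul(Add(D, Mul(-1, 127)), -3752) = Mul(Add(1897, Mul(-1, 127)), -3752) = Mul(Add(1897, -127), -3752) = Mul(1770, -3752) = -6641040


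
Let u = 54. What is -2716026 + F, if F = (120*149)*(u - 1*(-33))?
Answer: -1160466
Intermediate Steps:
F = 1555560 (F = (120*149)*(54 - 1*(-33)) = 17880*(54 + 33) = 17880*87 = 1555560)
-2716026 + F = -2716026 + 1555560 = -1160466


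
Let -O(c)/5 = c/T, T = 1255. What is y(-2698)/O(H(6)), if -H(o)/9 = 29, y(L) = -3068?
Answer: -770068/261 ≈ -2950.5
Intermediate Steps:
H(o) = -261 (H(o) = -9*29 = -261)
O(c) = -c/251 (O(c) = -5*c/1255 = -c/251)
y(-2698)/O(H(6)) = -3068/((-1/251*(-261))) = -3068/261/251 = -3068*251/261 = -770068/261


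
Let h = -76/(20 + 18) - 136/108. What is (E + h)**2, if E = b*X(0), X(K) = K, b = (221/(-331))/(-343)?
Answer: 7744/729 ≈ 10.623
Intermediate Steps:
b = 221/113533 (b = (221*(-1/331))*(-1/343) = -221/331*(-1/343) = 221/113533 ≈ 0.0019466)
E = 0 (E = (221/113533)*0 = 0)
h = -88/27 (h = -76/38 - 136*1/108 = -76*1/38 - 34/27 = -2 - 34/27 = -88/27 ≈ -3.2593)
(E + h)**2 = (0 - 88/27)**2 = (-88/27)**2 = 7744/729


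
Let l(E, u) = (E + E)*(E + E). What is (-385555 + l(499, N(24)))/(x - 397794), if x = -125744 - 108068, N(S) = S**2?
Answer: -610449/631606 ≈ -0.96650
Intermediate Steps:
l(E, u) = 4*E**2 (l(E, u) = (2*E)*(2*E) = 4*E**2)
x = -233812
(-385555 + l(499, N(24)))/(x - 397794) = (-385555 + 4*499**2)/(-233812 - 397794) = (-385555 + 4*249001)/(-631606) = (-385555 + 996004)*(-1/631606) = 610449*(-1/631606) = -610449/631606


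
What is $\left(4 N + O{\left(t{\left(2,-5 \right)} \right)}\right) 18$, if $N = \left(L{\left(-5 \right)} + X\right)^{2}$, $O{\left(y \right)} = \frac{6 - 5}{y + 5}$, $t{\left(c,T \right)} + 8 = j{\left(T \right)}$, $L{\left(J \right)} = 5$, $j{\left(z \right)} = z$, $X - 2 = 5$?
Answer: $\frac{41463}{4} \approx 10366.0$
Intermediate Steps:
$X = 7$ ($X = 2 + 5 = 7$)
$t{\left(c,T \right)} = -8 + T$
$O{\left(y \right)} = \frac{1}{5 + y}$ ($O{\left(y \right)} = 1 \frac{1}{5 + y} = \frac{1}{5 + y}$)
$N = 144$ ($N = \left(5 + 7\right)^{2} = 12^{2} = 144$)
$\left(4 N + O{\left(t{\left(2,-5 \right)} \right)}\right) 18 = \left(4 \cdot 144 + \frac{1}{5 - 13}\right) 18 = \left(576 + \frac{1}{5 - 13}\right) 18 = \left(576 + \frac{1}{-8}\right) 18 = \left(576 - \frac{1}{8}\right) 18 = \frac{4607}{8} \cdot 18 = \frac{41463}{4}$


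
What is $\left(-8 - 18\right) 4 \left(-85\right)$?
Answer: $8840$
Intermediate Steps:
$\left(-8 - 18\right) 4 \left(-85\right) = \left(-26\right) 4 \left(-85\right) = \left(-104\right) \left(-85\right) = 8840$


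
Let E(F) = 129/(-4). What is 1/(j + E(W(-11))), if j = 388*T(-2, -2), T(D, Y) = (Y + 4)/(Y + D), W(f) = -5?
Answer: -4/905 ≈ -0.0044199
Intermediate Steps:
E(F) = -129/4 (E(F) = 129*(-¼) = -129/4)
T(D, Y) = (4 + Y)/(D + Y)
j = -194 (j = 388*((4 - 2)/(-2 - 2)) = 388*(2/(-4)) = 388*(-¼*2) = 388*(-½) = -194)
1/(j + E(W(-11))) = 1/(-194 - 129/4) = 1/(-905/4) = -4/905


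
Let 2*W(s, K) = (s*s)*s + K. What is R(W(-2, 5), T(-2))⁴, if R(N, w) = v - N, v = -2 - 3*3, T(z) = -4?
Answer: 130321/16 ≈ 8145.1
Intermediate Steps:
v = -11 (v = -2 - 9 = -11)
W(s, K) = K/2 + s³/2 (W(s, K) = ((s*s)*s + K)/2 = (s²*s + K)/2 = (s³ + K)/2 = (K + s³)/2 = K/2 + s³/2)
R(N, w) = -11 - N
R(W(-2, 5), T(-2))⁴ = (-11 - ((½)*5 + (½)*(-2)³))⁴ = (-11 - (5/2 + (½)*(-8)))⁴ = (-11 - (5/2 - 4))⁴ = (-11 - 1*(-3/2))⁴ = (-11 + 3/2)⁴ = (-19/2)⁴ = 130321/16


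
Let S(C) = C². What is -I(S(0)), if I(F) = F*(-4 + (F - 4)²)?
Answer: 0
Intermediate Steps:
I(F) = F*(-4 + (-4 + F)²)
-I(S(0)) = -0²*(-4 + (-4 + 0²)²) = -0*(-4 + (-4 + 0)²) = -0*(-4 + (-4)²) = -0*(-4 + 16) = -0*12 = -1*0 = 0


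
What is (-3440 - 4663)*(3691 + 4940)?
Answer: -69936993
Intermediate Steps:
(-3440 - 4663)*(3691 + 4940) = -8103*8631 = -69936993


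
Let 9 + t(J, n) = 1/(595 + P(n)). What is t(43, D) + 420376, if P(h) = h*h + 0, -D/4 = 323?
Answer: 701953618254/1669859 ≈ 4.2037e+5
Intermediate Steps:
D = -1292 (D = -4*323 = -1292)
P(h) = h² (P(h) = h² + 0 = h²)
t(J, n) = -9 + 1/(595 + n²)
t(43, D) + 420376 = (-5354 - 9*(-1292)²)/(595 + (-1292)²) + 420376 = (-5354 - 9*1669264)/(595 + 1669264) + 420376 = (-5354 - 15023376)/1669859 + 420376 = (1/1669859)*(-15028730) + 420376 = -15028730/1669859 + 420376 = 701953618254/1669859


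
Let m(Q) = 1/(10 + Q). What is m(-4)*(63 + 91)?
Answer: 77/3 ≈ 25.667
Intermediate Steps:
m(-4)*(63 + 91) = (63 + 91)/(10 - 4) = 154/6 = (⅙)*154 = 77/3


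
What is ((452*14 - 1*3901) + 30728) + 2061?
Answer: 35216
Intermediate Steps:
((452*14 - 1*3901) + 30728) + 2061 = ((6328 - 3901) + 30728) + 2061 = (2427 + 30728) + 2061 = 33155 + 2061 = 35216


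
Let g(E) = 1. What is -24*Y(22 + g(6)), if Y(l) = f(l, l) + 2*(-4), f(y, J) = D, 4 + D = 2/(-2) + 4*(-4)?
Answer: 696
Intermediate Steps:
D = -21 (D = -4 + (2/(-2) + 4*(-4)) = -4 + (2*(-½) - 16) = -4 + (-1 - 16) = -4 - 17 = -21)
f(y, J) = -21
Y(l) = -29 (Y(l) = -21 + 2*(-4) = -21 - 8 = -29)
-24*Y(22 + g(6)) = -24*(-29) = 696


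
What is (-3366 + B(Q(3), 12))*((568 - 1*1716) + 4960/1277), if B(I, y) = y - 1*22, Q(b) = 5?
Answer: 4932457536/1277 ≈ 3.8625e+6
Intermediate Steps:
B(I, y) = -22 + y (B(I, y) = y - 22 = -22 + y)
(-3366 + B(Q(3), 12))*((568 - 1*1716) + 4960/1277) = (-3366 + (-22 + 12))*((568 - 1*1716) + 4960/1277) = (-3366 - 10)*((568 - 1716) + 4960*(1/1277)) = -3376*(-1148 + 4960/1277) = -3376*(-1461036/1277) = 4932457536/1277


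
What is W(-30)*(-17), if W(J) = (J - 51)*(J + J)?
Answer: -82620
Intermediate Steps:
W(J) = 2*J*(-51 + J) (W(J) = (-51 + J)*(2*J) = 2*J*(-51 + J))
W(-30)*(-17) = (2*(-30)*(-51 - 30))*(-17) = (2*(-30)*(-81))*(-17) = 4860*(-17) = -82620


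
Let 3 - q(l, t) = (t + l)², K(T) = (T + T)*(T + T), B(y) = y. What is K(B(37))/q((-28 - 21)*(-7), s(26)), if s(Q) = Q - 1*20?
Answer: -2738/60899 ≈ -0.044960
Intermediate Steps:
s(Q) = -20 + Q (s(Q) = Q - 20 = -20 + Q)
K(T) = 4*T² (K(T) = (2*T)*(2*T) = 4*T²)
q(l, t) = 3 - (l + t)² (q(l, t) = 3 - (t + l)² = 3 - (l + t)²)
K(B(37))/q((-28 - 21)*(-7), s(26)) = (4*37²)/(3 - ((-28 - 21)*(-7) + (-20 + 26))²) = (4*1369)/(3 - (-49*(-7) + 6)²) = 5476/(3 - (343 + 6)²) = 5476/(3 - 1*349²) = 5476/(3 - 1*121801) = 5476/(3 - 121801) = 5476/(-121798) = 5476*(-1/121798) = -2738/60899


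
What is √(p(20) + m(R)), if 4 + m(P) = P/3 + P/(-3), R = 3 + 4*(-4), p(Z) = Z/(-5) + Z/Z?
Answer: I*√7 ≈ 2.6458*I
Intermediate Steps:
p(Z) = 1 - Z/5 (p(Z) = Z*(-⅕) + 1 = -Z/5 + 1 = 1 - Z/5)
R = -13 (R = 3 - 16 = -13)
m(P) = -4 (m(P) = -4 + (P/3 + P/(-3)) = -4 + (P*(⅓) + P*(-⅓)) = -4 + (P/3 - P/3) = -4 + 0 = -4)
√(p(20) + m(R)) = √((1 - ⅕*20) - 4) = √((1 - 4) - 4) = √(-3 - 4) = √(-7) = I*√7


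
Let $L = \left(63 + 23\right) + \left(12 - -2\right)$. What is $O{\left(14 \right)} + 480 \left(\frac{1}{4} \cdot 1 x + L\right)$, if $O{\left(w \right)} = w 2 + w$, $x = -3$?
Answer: $47682$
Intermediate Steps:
$O{\left(w \right)} = 3 w$ ($O{\left(w \right)} = 2 w + w = 3 w$)
$L = 100$ ($L = 86 + \left(12 + 2\right) = 86 + 14 = 100$)
$O{\left(14 \right)} + 480 \left(\frac{1}{4} \cdot 1 x + L\right) = 3 \cdot 14 + 480 \left(\frac{1}{4} \cdot 1 \left(-3\right) + 100\right) = 42 + 480 \left(\frac{1}{4} \cdot 1 \left(-3\right) + 100\right) = 42 + 480 \left(\frac{1}{4} \left(-3\right) + 100\right) = 42 + 480 \left(- \frac{3}{4} + 100\right) = 42 + 480 \cdot \frac{397}{4} = 42 + 47640 = 47682$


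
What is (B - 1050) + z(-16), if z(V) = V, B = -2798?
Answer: -3864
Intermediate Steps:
(B - 1050) + z(-16) = (-2798 - 1050) - 16 = -3848 - 16 = -3864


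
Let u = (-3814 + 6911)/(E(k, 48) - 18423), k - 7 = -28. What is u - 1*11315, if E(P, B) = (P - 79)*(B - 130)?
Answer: -115676342/10223 ≈ -11315.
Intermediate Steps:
k = -21 (k = 7 - 28 = -21)
E(P, B) = (-130 + B)*(-79 + P) (E(P, B) = (-79 + P)*(-130 + B) = (-130 + B)*(-79 + P))
u = -3097/10223 (u = (-3814 + 6911)/((10270 - 130*(-21) - 79*48 + 48*(-21)) - 18423) = 3097/((10270 + 2730 - 3792 - 1008) - 18423) = 3097/(8200 - 18423) = 3097/(-10223) = 3097*(-1/10223) = -3097/10223 ≈ -0.30294)
u - 1*11315 = -3097/10223 - 1*11315 = -3097/10223 - 11315 = -115676342/10223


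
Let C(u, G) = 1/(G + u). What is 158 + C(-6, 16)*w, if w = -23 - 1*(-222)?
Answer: 1779/10 ≈ 177.90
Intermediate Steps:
w = 199 (w = -23 + 222 = 199)
158 + C(-6, 16)*w = 158 + 199/(16 - 6) = 158 + 199/10 = 1779/10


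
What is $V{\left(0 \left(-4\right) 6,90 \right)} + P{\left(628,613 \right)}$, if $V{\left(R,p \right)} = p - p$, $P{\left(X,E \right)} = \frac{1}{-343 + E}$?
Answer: $\frac{1}{270} \approx 0.0037037$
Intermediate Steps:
$V{\left(R,p \right)} = 0$
$V{\left(0 \left(-4\right) 6,90 \right)} + P{\left(628,613 \right)} = 0 + \frac{1}{-343 + 613} = 0 + \frac{1}{270} = \frac{1}{270}$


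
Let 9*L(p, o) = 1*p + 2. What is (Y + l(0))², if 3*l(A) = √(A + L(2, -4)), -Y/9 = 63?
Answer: 26020201/81 ≈ 3.2124e+5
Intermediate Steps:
Y = -567 (Y = -9*63 = -567)
L(p, o) = 2/9 + p/9 (L(p, o) = (1*p + 2)/9 = (p + 2)/9 = (2 + p)/9 = 2/9 + p/9)
l(A) = √(4/9 + A)/3 (l(A) = √(A + (2/9 + (⅑)*2))/3 = √(A + (2/9 + 2/9))/3 = √(A + 4/9)/3 = √(4/9 + A)/3)
(Y + l(0))² = (-567 + √(4 + 9*0)/9)² = (-567 + √(4 + 0)/9)² = (-567 + √4/9)² = (-567 + (⅑)*2)² = (-567 + 2/9)² = (-5101/9)² = 26020201/81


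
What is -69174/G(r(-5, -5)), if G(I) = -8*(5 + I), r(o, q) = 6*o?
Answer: -34587/100 ≈ -345.87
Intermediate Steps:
G(I) = -40 - 8*I
-69174/G(r(-5, -5)) = -69174/(-40 - 48*(-5)) = -69174/(-40 - 8*(-30)) = -69174/(-40 + 240) = -69174/200 = -69174*1/200 = -34587/100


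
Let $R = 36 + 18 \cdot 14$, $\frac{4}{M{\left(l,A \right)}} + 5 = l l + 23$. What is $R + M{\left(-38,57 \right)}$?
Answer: $\frac{210530}{731} \approx 288.0$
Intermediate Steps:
$M{\left(l,A \right)} = \frac{4}{18 + l^{2}}$ ($M{\left(l,A \right)} = \frac{4}{-5 + \left(l l + 23\right)} = \frac{4}{-5 + \left(l^{2} + 23\right)} = \frac{4}{-5 + \left(23 + l^{2}\right)} = \frac{4}{18 + l^{2}}$)
$R = 288$ ($R = 36 + 252 = 288$)
$R + M{\left(-38,57 \right)} = 288 + \frac{4}{18 + \left(-38\right)^{2}} = 288 + \frac{4}{18 + 1444} = 288 + \frac{4}{1462} = 288 + 4 \cdot \frac{1}{1462} = 288 + \frac{2}{731} = \frac{210530}{731}$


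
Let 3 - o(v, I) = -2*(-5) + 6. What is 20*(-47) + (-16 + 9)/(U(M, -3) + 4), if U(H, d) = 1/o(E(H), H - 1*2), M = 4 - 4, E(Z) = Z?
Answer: -48031/51 ≈ -941.78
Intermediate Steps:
o(v, I) = -13 (o(v, I) = 3 - (-2*(-5) + 6) = 3 - (10 + 6) = 3 - 1*16 = 3 - 16 = -13)
M = 0
U(H, d) = -1/13 (U(H, d) = 1/(-13) = -1/13)
20*(-47) + (-16 + 9)/(U(M, -3) + 4) = 20*(-47) + (-16 + 9)/(-1/13 + 4) = -940 - 7/51/13 = -940 - 7*13/51 = -940 - 91/51 = -48031/51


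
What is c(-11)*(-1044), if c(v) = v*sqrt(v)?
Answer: 11484*I*sqrt(11) ≈ 38088.0*I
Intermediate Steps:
c(v) = v**(3/2)
c(-11)*(-1044) = (-11)**(3/2)*(-1044) = -11*I*sqrt(11)*(-1044) = 11484*I*sqrt(11)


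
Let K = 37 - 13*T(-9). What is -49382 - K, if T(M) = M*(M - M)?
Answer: -49419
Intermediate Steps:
T(M) = 0 (T(M) = M*0 = 0)
K = 37 (K = 37 - 13*0 = 37 + 0 = 37)
-49382 - K = -49382 - 1*37 = -49382 - 37 = -49419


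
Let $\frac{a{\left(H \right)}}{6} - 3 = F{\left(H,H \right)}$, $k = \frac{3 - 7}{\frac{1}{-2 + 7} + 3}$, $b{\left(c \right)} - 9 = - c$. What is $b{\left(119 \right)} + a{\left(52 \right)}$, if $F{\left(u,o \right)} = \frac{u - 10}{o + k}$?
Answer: $- \frac{2524}{29} \approx -87.034$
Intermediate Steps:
$b{\left(c \right)} = 9 - c$
$k = - \frac{5}{4}$ ($k = - \frac{4}{\frac{1}{5} + 3} = - \frac{4}{\frac{16}{5}} = \left(-4\right) \frac{5}{16} = - \frac{5}{4} \approx -1.25$)
$F{\left(u,o \right)} = \frac{-10 + u}{- \frac{5}{4} + o}$ ($F{\left(u,o \right)} = \frac{u - 10}{o - \frac{5}{4}} = \frac{-10 + u}{- \frac{5}{4} + o}$)
$a{\left(H \right)} = 18 + \frac{24 \left(-10 + H\right)}{-5 + 4 H}$ ($a{\left(H \right)} = 18 + 6 \frac{4 \left(-10 + H\right)}{-5 + 4 H} = 18 + \frac{24 \left(-10 + H\right)}{-5 + 4 H}$)
$b{\left(119 \right)} + a{\left(52 \right)} = \left(9 - 119\right) + \frac{6 \left(-55 + 16 \cdot 52\right)}{-5 + 4 \cdot 52} = \left(9 - 119\right) + \frac{6 \left(-55 + 832\right)}{-5 + 208} = -110 + 6 \cdot \frac{1}{203} \cdot 777 = -110 + \frac{666}{29} = - \frac{2524}{29}$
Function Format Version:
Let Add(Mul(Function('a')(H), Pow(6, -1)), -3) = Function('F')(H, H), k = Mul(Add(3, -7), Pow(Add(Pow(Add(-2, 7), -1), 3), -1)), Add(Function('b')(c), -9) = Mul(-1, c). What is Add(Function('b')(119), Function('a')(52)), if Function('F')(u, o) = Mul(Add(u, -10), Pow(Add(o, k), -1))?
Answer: Rational(-2524, 29) ≈ -87.034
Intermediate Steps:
Function('b')(c) = Add(9, Mul(-1, c))
k = Rational(-5, 4) (k = Mul(-4, Pow(Add(Pow(5, -1), 3), -1)) = Mul(-4, Pow(Add(Rational(1, 5), 3), -1)) = Mul(-4, Pow(Rational(16, 5), -1)) = Mul(-4, Rational(5, 16)) = Rational(-5, 4) ≈ -1.2500)
Function('F')(u, o) = Mul(Pow(Add(Rational(-5, 4), o), -1), Add(-10, u)) (Function('F')(u, o) = Mul(Add(u, -10), Pow(Add(o, Rational(-5, 4)), -1)) = Mul(Add(-10, u), Pow(Add(Rational(-5, 4), o), -1)) = Mul(Pow(Add(Rational(-5, 4), o), -1), Add(-10, u)))
Function('a')(H) = Add(18, Mul(24, Pow(Add(-5, Mul(4, H)), -1), Add(-10, H))) (Function('a')(H) = Add(18, Mul(6, Mul(4, Pow(Add(-5, Mul(4, H)), -1), Add(-10, H)))) = Add(18, Mul(24, Pow(Add(-5, Mul(4, H)), -1), Add(-10, H))))
Add(Function('b')(119), Function('a')(52)) = Add(Add(9, Mul(-1, 119)), Mul(6, Pow(Add(-5, Mul(4, 52)), -1), Add(-55, Mul(16, 52)))) = Add(Add(9, -119), Mul(6, Pow(Add(-5, 208), -1), Add(-55, 832))) = Add(-110, Mul(6, Pow(203, -1), 777)) = Add(-110, Mul(6, Rational(1, 203), 777)) = Add(-110, Rational(666, 29)) = Rational(-2524, 29)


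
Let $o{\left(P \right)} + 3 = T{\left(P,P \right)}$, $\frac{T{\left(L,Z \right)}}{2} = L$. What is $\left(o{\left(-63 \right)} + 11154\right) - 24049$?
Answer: $-13024$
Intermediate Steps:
$T{\left(L,Z \right)} = 2 L$
$o{\left(P \right)} = -3 + 2 P$
$\left(o{\left(-63 \right)} + 11154\right) - 24049 = \left(\left(-3 + 2 \left(-63\right)\right) + 11154\right) - 24049 = \left(\left(-3 - 126\right) + 11154\right) - 24049 = \left(-129 + 11154\right) - 24049 = 11025 - 24049 = -13024$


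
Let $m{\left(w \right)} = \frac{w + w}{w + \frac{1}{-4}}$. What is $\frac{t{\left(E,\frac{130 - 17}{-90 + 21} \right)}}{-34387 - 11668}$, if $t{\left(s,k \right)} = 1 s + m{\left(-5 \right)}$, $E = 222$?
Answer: $- \frac{4702}{967155} \approx -0.0048617$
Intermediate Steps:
$m{\left(w \right)} = \frac{2 w}{- \frac{1}{4} + w}$ ($m{\left(w \right)} = \frac{2 w}{w - \frac{1}{4}} = \frac{2 w}{- \frac{1}{4} + w}$)
$t{\left(s,k \right)} = \frac{40}{21} + s$ ($t{\left(s,k \right)} = 1 s + 8 \left(-5\right) \frac{1}{-1 + 4 \left(-5\right)} = s + 8 \left(-5\right) \frac{1}{-1 - 20} = s + 8 \left(-5\right) \frac{1}{-21} = s + 8 \left(-5\right) \left(- \frac{1}{21}\right) = s + \frac{40}{21} = \frac{40}{21} + s$)
$\frac{t{\left(E,\frac{130 - 17}{-90 + 21} \right)}}{-34387 - 11668} = \frac{\frac{40}{21} + 222}{-34387 - 11668} = \frac{4702}{21 \left(-46055\right)} = \frac{4702}{21} \left(- \frac{1}{46055}\right) = - \frac{4702}{967155}$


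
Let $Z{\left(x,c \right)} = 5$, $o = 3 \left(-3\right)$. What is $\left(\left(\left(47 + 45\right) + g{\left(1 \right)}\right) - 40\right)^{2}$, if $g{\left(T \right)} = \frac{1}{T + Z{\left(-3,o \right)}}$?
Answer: $\frac{97969}{36} \approx 2721.4$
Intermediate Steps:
$o = -9$
$g{\left(T \right)} = \frac{1}{5 + T}$ ($g{\left(T \right)} = \frac{1}{T + 5} = \frac{1}{5 + T}$)
$\left(\left(\left(47 + 45\right) + g{\left(1 \right)}\right) - 40\right)^{2} = \left(\left(\left(47 + 45\right) + \frac{1}{5 + 1}\right) - 40\right)^{2} = \left(\left(92 + \frac{1}{6}\right) - 40\right)^{2} = \left(\frac{553}{6} - 40\right)^{2} = \left(\frac{313}{6}\right)^{2} = \frac{97969}{36}$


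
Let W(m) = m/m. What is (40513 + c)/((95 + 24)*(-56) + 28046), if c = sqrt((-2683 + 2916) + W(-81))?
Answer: 40513/21382 + 3*sqrt(26)/21382 ≈ 1.8954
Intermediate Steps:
W(m) = 1
c = 3*sqrt(26) (c = sqrt((-2683 + 2916) + 1) = sqrt(233 + 1) = sqrt(234) = 3*sqrt(26) ≈ 15.297)
(40513 + c)/((95 + 24)*(-56) + 28046) = (40513 + 3*sqrt(26))/((95 + 24)*(-56) + 28046) = (40513 + 3*sqrt(26))/(119*(-56) + 28046) = (40513 + 3*sqrt(26))/(-6664 + 28046) = (40513 + 3*sqrt(26))/21382 = (40513 + 3*sqrt(26))*(1/21382) = 40513/21382 + 3*sqrt(26)/21382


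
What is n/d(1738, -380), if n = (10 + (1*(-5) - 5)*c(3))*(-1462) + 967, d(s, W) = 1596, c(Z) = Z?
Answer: 10069/532 ≈ 18.927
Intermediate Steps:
n = 30207 (n = (10 + (1*(-5) - 5)*3)*(-1462) + 967 = (10 + (-5 - 5)*3)*(-1462) + 967 = (10 - 10*3)*(-1462) + 967 = (10 - 30)*(-1462) + 967 = -20*(-1462) + 967 = 29240 + 967 = 30207)
n/d(1738, -380) = 30207/1596 = 30207*(1/1596) = 10069/532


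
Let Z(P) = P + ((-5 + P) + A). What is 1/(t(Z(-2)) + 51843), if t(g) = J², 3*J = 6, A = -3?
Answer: 1/51847 ≈ 1.9288e-5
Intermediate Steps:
J = 2 (J = (⅓)*6 = 2)
Z(P) = -8 + 2*P (Z(P) = P + ((-5 + P) - 3) = P + (-8 + P) = -8 + 2*P)
t(g) = 4 (t(g) = 2² = 4)
1/(t(Z(-2)) + 51843) = 1/(4 + 51843) = 1/51847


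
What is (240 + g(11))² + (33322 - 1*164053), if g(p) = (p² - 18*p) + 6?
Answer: -102170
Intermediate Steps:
g(p) = 6 + p² - 18*p
(240 + g(11))² + (33322 - 1*164053) = (240 + (6 + 11² - 18*11))² + (33322 - 1*164053) = (240 + (6 + 121 - 198))² + (33322 - 164053) = (240 - 71)² - 130731 = 169² - 130731 = 28561 - 130731 = -102170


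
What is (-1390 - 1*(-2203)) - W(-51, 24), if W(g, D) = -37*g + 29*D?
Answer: -1770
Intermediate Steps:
(-1390 - 1*(-2203)) - W(-51, 24) = (-1390 - 1*(-2203)) - (-37*(-51) + 29*24) = (-1390 + 2203) - (1887 + 696) = 813 - 1*2583 = 813 - 2583 = -1770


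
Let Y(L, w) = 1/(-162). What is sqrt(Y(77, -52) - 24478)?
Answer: I*sqrt(7930874)/18 ≈ 156.45*I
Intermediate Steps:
Y(L, w) = -1/162
sqrt(Y(77, -52) - 24478) = sqrt(-1/162 - 24478) = sqrt(-3965437/162) = I*sqrt(7930874)/18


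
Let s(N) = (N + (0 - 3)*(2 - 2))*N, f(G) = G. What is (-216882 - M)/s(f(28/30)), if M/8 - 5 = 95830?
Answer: -110650725/98 ≈ -1.1291e+6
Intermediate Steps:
M = 766680 (M = 40 + 8*95830 = 40 + 766640 = 766680)
s(N) = N**2 (s(N) = (N - 3*0)*N = (N + 0)*N = N*N = N**2)
(-216882 - M)/s(f(28/30)) = (-216882 - 1*766680)/((28/30)**2) = (-216882 - 766680)/((28*(1/30))**2) = -983562/((14/15)**2) = -983562/196/225 = -983562*225/196 = -110650725/98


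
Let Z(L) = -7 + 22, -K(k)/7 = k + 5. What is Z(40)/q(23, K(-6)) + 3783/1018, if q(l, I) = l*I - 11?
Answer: 9712/2545 ≈ 3.8161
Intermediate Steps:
K(k) = -35 - 7*k (K(k) = -7*(k + 5) = -7*(5 + k) = -35 - 7*k)
Z(L) = 15
q(l, I) = -11 + I*l (q(l, I) = I*l - 11 = -11 + I*l)
Z(40)/q(23, K(-6)) + 3783/1018 = 15/(-11 + (-35 - 7*(-6))*23) + 3783/1018 = 15/(-11 + (-35 + 42)*23) + 3783*(1/1018) = 15/(-11 + 7*23) + 3783/1018 = 15/(-11 + 161) + 3783/1018 = 15/150 + 3783/1018 = 15*(1/150) + 3783/1018 = ⅒ + 3783/1018 = 9712/2545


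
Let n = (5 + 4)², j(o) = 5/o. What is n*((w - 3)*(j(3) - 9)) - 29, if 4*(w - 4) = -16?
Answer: 1753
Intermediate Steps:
w = 0 (w = 4 + (¼)*(-16) = 4 - 4 = 0)
n = 81 (n = 9² = 81)
n*((w - 3)*(j(3) - 9)) - 29 = 81*((0 - 3)*(5/3 - 9)) - 29 = 81*(-3*(5*(⅓) - 9)) - 29 = 81*(-3*(5/3 - 9)) - 29 = 81*(-3*(-22/3)) - 29 = 81*22 - 29 = 1782 - 29 = 1753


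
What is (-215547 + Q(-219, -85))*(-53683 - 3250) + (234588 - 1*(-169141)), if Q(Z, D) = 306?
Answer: 12254719582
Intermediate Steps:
(-215547 + Q(-219, -85))*(-53683 - 3250) + (234588 - 1*(-169141)) = (-215547 + 306)*(-53683 - 3250) + (234588 - 1*(-169141)) = -215241*(-56933) + (234588 + 169141) = 12254315853 + 403729 = 12254719582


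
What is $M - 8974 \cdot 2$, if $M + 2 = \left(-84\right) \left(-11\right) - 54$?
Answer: $-17080$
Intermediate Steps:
$M = 868$ ($M = -2 - -870 = -2 + \left(924 - 54\right) = -2 + 870 = 868$)
$M - 8974 \cdot 2 = 868 - 8974 \cdot 2 = 868 - 17948 = -17080$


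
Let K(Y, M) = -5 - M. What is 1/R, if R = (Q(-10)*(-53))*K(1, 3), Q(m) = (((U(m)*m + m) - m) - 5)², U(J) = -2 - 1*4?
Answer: 1/1282600 ≈ 7.7967e-7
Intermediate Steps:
U(J) = -6 (U(J) = -2 - 4 = -6)
Q(m) = (-5 - 6*m)² (Q(m) = (((-6*m + m) - m) - 5)² = ((-5*m - m) - 5)² = (-6*m - 5)² = (-5 - 6*m)²)
R = 1282600 (R = ((5 + 6*(-10))²*(-53))*(-5 - 1*3) = ((5 - 60)²*(-53))*(-5 - 3) = ((-55)²*(-53))*(-8) = (3025*(-53))*(-8) = -160325*(-8) = 1282600)
1/R = 1/1282600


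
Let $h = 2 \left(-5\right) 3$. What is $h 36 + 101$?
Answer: $-979$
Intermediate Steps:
$h = -30$ ($h = \left(-10\right) 3 = -30$)
$h 36 + 101 = \left(-30\right) 36 + 101 = -1080 + 101 = -979$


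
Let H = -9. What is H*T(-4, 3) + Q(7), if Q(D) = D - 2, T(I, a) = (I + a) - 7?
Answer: 77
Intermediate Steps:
T(I, a) = -7 + I + a
Q(D) = -2 + D
H*T(-4, 3) + Q(7) = -9*(-7 - 4 + 3) + (-2 + 7) = -9*(-8) + 5 = 72 + 5 = 77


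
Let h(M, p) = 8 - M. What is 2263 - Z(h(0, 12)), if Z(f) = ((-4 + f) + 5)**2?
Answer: 2182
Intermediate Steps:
Z(f) = (1 + f)**2
2263 - Z(h(0, 12)) = 2263 - (1 + (8 - 1*0))**2 = 2263 - (1 + (8 + 0))**2 = 2263 - (1 + 8)**2 = 2263 - 1*9**2 = 2263 - 1*81 = 2263 - 81 = 2182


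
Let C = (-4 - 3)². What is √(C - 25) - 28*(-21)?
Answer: 588 + 2*√6 ≈ 592.90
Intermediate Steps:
C = 49 (C = (-7)² = 49)
√(C - 25) - 28*(-21) = √(49 - 25) - 28*(-21) = √24 + 588 = 2*√6 + 588 = 588 + 2*√6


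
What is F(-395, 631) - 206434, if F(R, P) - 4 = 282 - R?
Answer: -205753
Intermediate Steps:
F(R, P) = 286 - R (F(R, P) = 4 + (282 - R) = 286 - R)
F(-395, 631) - 206434 = (286 - 1*(-395)) - 206434 = (286 + 395) - 206434 = 681 - 206434 = -205753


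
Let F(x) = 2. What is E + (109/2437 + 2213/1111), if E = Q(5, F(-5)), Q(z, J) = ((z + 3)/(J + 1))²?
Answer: 222908068/24367563 ≈ 9.1477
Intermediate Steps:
Q(z, J) = (3 + z)²/(1 + J)² (Q(z, J) = ((3 + z)/(1 + J))² = (3 + z)²/(1 + J)²)
E = 64/9 (E = (3 + 5)²/(1 + 2)² = 8²/3² = (⅑)*64 = 64/9 ≈ 7.1111)
E + (109/2437 + 2213/1111) = 64/9 + (109/2437 + 2213/1111) = 64/9 + 5514180/2707507 = 222908068/24367563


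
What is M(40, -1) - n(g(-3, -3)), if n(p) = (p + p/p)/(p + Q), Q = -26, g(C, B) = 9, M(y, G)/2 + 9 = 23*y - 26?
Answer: 30100/17 ≈ 1770.6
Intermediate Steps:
M(y, G) = -70 + 46*y (M(y, G) = -18 + 2*(23*y - 26) = -18 + 2*(-26 + 23*y) = -18 + (-52 + 46*y) = -70 + 46*y)
n(p) = (1 + p)/(-26 + p) (n(p) = (p + p/p)/(p - 26) = (p + 1)/(-26 + p) = (1 + p)/(-26 + p))
M(40, -1) - n(g(-3, -3)) = (-70 + 46*40) - (1 + 9)/(-26 + 9) = (-70 + 1840) - 10/(-17) = 1770 - (-1)*10/17 = 1770 - 1*(-10/17) = 1770 + 10/17 = 30100/17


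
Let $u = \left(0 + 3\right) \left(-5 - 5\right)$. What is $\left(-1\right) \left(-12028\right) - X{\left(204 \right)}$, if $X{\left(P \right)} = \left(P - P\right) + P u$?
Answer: $18148$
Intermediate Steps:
$u = -30$ ($u = 3 \left(-10\right) = -30$)
$X{\left(P \right)} = - 30 P$ ($X{\left(P \right)} = \left(P - P\right) + P \left(-30\right) = 0 - 30 P = - 30 P$)
$\left(-1\right) \left(-12028\right) - X{\left(204 \right)} = \left(-1\right) \left(-12028\right) - \left(-30\right) 204 = 12028 - -6120 = 12028 + 6120 = 18148$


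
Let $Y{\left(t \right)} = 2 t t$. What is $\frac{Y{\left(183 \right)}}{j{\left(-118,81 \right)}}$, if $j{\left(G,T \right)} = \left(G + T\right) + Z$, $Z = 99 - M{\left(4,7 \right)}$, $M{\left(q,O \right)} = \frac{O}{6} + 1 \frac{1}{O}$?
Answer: $\frac{2813076}{2549} \approx 1103.6$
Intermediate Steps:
$Y{\left(t \right)} = 2 t^{2}$
$M{\left(q,O \right)} = \frac{1}{O} + \frac{O}{6}$ ($M{\left(q,O \right)} = O \frac{1}{6} + \frac{1}{O} = \frac{O}{6} + \frac{1}{O} = \frac{1}{O} + \frac{O}{6}$)
$Z = \frac{4103}{42}$ ($Z = 99 - \left(\frac{1}{7} + \frac{1}{6} \cdot 7\right) = 99 - \left(\frac{1}{7} + \frac{7}{6}\right) = 99 - \frac{55}{42} = \frac{4103}{42} \approx 97.69$)
$j{\left(G,T \right)} = \frac{4103}{42} + G + T$ ($j{\left(G,T \right)} = \left(G + T\right) + \frac{4103}{42} = \frac{4103}{42} + G + T$)
$\frac{Y{\left(183 \right)}}{j{\left(-118,81 \right)}} = \frac{2 \cdot 183^{2}}{\frac{4103}{42} - 118 + 81} = \frac{2 \cdot 33489}{\frac{2549}{42}} = 66978 \cdot \frac{42}{2549} = \frac{2813076}{2549}$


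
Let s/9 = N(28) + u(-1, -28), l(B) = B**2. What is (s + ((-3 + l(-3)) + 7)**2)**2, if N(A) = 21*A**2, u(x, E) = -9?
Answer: 21982213696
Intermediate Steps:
s = 148095 (s = 9*(21*28**2 - 9) = 9*(21*784 - 9) = 9*(16464 - 9) = 9*16455 = 148095)
(s + ((-3 + l(-3)) + 7)**2)**2 = (148095 + ((-3 + (-3)**2) + 7)**2)**2 = (148095 + ((-3 + 9) + 7)**2)**2 = (148095 + (6 + 7)**2)**2 = (148095 + 13**2)**2 = (148095 + 169)**2 = 148264**2 = 21982213696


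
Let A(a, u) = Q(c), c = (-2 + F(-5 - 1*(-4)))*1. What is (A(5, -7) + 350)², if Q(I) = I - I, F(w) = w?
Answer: 122500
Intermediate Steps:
c = -3 (c = (-2 + (-5 - 1*(-4)))*1 = (-2 + (-5 + 4))*1 = (-2 - 1)*1 = -3*1 = -3)
Q(I) = 0
A(a, u) = 0
(A(5, -7) + 350)² = (0 + 350)² = 350² = 122500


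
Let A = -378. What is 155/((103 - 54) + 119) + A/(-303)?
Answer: 36823/16968 ≈ 2.1701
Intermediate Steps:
155/((103 - 54) + 119) + A/(-303) = 155/((103 - 54) + 119) - 378/(-303) = 155/(49 + 119) - 378*(-1/303) = 155/168 + 126/101 = 36823/16968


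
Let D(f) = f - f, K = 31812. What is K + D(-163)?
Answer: 31812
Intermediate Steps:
D(f) = 0
K + D(-163) = 31812 + 0 = 31812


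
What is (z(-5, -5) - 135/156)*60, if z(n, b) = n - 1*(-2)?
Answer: -3015/13 ≈ -231.92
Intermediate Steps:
z(n, b) = 2 + n (z(n, b) = n + 2 = 2 + n)
(z(-5, -5) - 135/156)*60 = ((2 - 5) - 135/156)*60 = (-3 - 135*1/156)*60 = (-3 - 45/52)*60 = -201/52*60 = -3015/13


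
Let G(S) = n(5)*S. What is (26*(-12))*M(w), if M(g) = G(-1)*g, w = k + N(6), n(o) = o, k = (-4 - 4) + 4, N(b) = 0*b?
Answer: -6240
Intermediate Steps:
N(b) = 0
k = -4 (k = -8 + 4 = -4)
w = -4 (w = -4 + 0 = -4)
G(S) = 5*S
M(g) = -5*g (M(g) = (5*(-1))*g = -5*g)
(26*(-12))*M(w) = (26*(-12))*(-5*(-4)) = -312*20 = -6240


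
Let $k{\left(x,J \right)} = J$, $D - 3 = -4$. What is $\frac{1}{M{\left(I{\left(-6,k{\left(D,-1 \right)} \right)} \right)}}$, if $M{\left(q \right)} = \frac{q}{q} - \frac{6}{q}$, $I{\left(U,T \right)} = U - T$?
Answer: $\frac{5}{11} \approx 0.45455$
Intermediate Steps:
$D = -1$ ($D = 3 - 4 = -1$)
$M{\left(q \right)} = 1 - \frac{6}{q}$
$\frac{1}{M{\left(I{\left(-6,k{\left(D,-1 \right)} \right)} \right)}} = \frac{1}{\frac{1}{-6 - -1} \left(-6 - 5\right)} = \frac{1}{\frac{1}{-6 + 1} \left(-6 + \left(-6 + 1\right)\right)} = \frac{1}{\frac{1}{-5} \left(-6 - 5\right)} = \frac{1}{\left(- \frac{1}{5}\right) \left(-11\right)} = \frac{1}{\frac{11}{5}} = \frac{5}{11}$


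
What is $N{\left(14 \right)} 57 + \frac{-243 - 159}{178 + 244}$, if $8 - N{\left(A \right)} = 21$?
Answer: $- \frac{156552}{211} \approx -741.95$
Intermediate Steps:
$N{\left(A \right)} = -13$ ($N{\left(A \right)} = 8 - 21 = -13$)
$N{\left(14 \right)} 57 + \frac{-243 - 159}{178 + 244} = \left(-13\right) 57 + \frac{-243 - 159}{178 + 244} = -741 - \frac{402}{422} = -741 - \frac{201}{211} = - \frac{156552}{211}$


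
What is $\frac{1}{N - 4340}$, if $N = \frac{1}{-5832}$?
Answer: $- \frac{5832}{25310881} \approx -0.00023041$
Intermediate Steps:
$N = - \frac{1}{5832} \approx -0.00017147$
$\frac{1}{N - 4340} = \frac{1}{- \frac{1}{5832} - 4340} = \frac{1}{- \frac{25310881}{5832}} = - \frac{5832}{25310881}$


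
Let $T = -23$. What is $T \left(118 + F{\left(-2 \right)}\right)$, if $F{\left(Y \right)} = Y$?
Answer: $-2668$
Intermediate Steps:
$T \left(118 + F{\left(-2 \right)}\right) = - 23 \left(118 - 2\right) = \left(-23\right) 116 = -2668$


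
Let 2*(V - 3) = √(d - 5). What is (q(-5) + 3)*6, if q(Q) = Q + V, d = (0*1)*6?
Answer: 6 + 3*I*√5 ≈ 6.0 + 6.7082*I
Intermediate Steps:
d = 0 (d = 0*6 = 0)
V = 3 + I*√5/2 (V = 3 + √(0 - 5)/2 = 3 + √(-5)/2 = 3 + (I*√5)/2 = 3 + I*√5/2 ≈ 3.0 + 1.118*I)
q(Q) = 3 + Q + I*√5/2 (q(Q) = Q + (3 + I*√5/2) = 3 + Q + I*√5/2)
(q(-5) + 3)*6 = ((3 - 5 + I*√5/2) + 3)*6 = ((-2 + I*√5/2) + 3)*6 = (1 + I*√5/2)*6 = 6 + 3*I*√5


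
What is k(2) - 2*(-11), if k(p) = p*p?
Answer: 26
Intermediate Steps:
k(p) = p**2
k(2) - 2*(-11) = 2**2 - 2*(-11) = 4 + 22 = 26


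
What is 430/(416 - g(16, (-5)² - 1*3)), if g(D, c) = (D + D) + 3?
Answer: 430/381 ≈ 1.1286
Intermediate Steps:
g(D, c) = 3 + 2*D (g(D, c) = 2*D + 3 = 3 + 2*D)
430/(416 - g(16, (-5)² - 1*3)) = 430/(416 - (3 + 2*16)) = 430/(416 - (3 + 32)) = 430/(416 - 1*35) = 430/(416 - 35) = 430/381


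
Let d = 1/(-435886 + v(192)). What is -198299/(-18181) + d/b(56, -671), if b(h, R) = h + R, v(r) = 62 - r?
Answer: 53173845140341/4875232241040 ≈ 10.907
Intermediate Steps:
b(h, R) = R + h
d = -1/436016 (d = 1/(-435886 + (62 - 1*192)) = 1/(-435886 + (62 - 192)) = 1/(-435886 - 130) = 1/(-436016) = -1/436016 ≈ -2.2935e-6)
-198299/(-18181) + d/b(56, -671) = -198299/(-18181) - 1/(436016*(-671 + 56)) = -198299*(-1/18181) - 1/436016/(-615) = 198299/18181 - 1/436016*(-1/615) = 198299/18181 + 1/268149840 = 53173845140341/4875232241040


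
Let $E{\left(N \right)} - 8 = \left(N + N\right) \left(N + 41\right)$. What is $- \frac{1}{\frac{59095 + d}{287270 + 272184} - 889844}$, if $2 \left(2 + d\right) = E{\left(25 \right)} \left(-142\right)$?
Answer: $\frac{6286}{5593561359} \approx 1.1238 \cdot 10^{-6}$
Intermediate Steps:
$E{\left(N \right)} = 8 + 2 N \left(41 + N\right)$ ($E{\left(N \right)} = 8 + \left(N + N\right) \left(N + 41\right) = 8 + 2 N \left(41 + N\right)$)
$d = -234870$ ($d = -2 + \frac{\left(8 + 2 \cdot 25^{2} + 82 \cdot 25\right) \left(-142\right)}{2} = -2 + \frac{\left(8 + 2 \cdot 625 + 2050\right) \left(-142\right)}{2} = -2 + \frac{\left(8 + 1250 + 2050\right) \left(-142\right)}{2} = -2 + \frac{3308 \left(-142\right)}{2} = -2 + \frac{1}{2} \left(-469736\right) = -2 - 234868 = -234870$)
$- \frac{1}{\frac{59095 + d}{287270 + 272184} - 889844} = - \frac{1}{\frac{59095 - 234870}{287270 + 272184} - 889844} = - \frac{1}{- \frac{175775}{559454} - 889844} = - \frac{1}{\left(-175775\right) \frac{1}{559454} - 889844} = - \frac{1}{- \frac{1975}{6286} - 889844} = - \frac{1}{- \frac{5593561359}{6286}} = \left(-1\right) \left(- \frac{6286}{5593561359}\right) = \frac{6286}{5593561359}$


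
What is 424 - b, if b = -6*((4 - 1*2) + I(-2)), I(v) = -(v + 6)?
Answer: 412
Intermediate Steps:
I(v) = -6 - v (I(v) = -(6 + v) = -6 - v)
b = 12 (b = -6*((4 - 1*2) + (-6 - 1*(-2))) = -6*((4 - 2) + (-6 + 2)) = -6*(2 - 4) = -6*(-2) = 12)
424 - b = 424 - 1*12 = 424 - 12 = 412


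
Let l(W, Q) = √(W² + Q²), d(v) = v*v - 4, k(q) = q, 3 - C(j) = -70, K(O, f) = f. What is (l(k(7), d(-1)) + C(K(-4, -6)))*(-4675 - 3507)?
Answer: -597286 - 8182*√58 ≈ -6.5960e+5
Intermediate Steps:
C(j) = 73 (C(j) = 3 - 1*(-70) = 3 + 70 = 73)
d(v) = -4 + v² (d(v) = v² - 4 = -4 + v²)
l(W, Q) = √(Q² + W²)
(l(k(7), d(-1)) + C(K(-4, -6)))*(-4675 - 3507) = (√((-4 + (-1)²)² + 7²) + 73)*(-4675 - 3507) = (√((-4 + 1)² + 49) + 73)*(-8182) = (√((-3)² + 49) + 73)*(-8182) = (√(9 + 49) + 73)*(-8182) = (√58 + 73)*(-8182) = (73 + √58)*(-8182) = -597286 - 8182*√58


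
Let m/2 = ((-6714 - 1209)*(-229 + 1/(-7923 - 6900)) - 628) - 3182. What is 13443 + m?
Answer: 17958351419/4941 ≈ 3.6346e+6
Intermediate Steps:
m = 17891929556/4941 (m = 2*(((-6714 - 1209)*(-229 + 1/(-7923 - 6900)) - 628) - 3182) = 2*((-7923*(-229 + 1/(-14823)) - 628) - 3182) = 2*((-7923*(-229 - 1/14823) - 628) - 3182) = 2*((-7923*(-3394468/14823) - 628) - 3182) = 2*((8964789988/4941 - 628) - 3182) = 2*(8961687040/4941 - 3182) = 2*(8945964778/4941) = 17891929556/4941 ≈ 3.6211e+6)
13443 + m = 13443 + 17891929556/4941 = 17958351419/4941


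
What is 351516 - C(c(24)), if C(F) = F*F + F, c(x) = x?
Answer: 350916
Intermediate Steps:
C(F) = F + F² (C(F) = F² + F = F + F²)
351516 - C(c(24)) = 351516 - 24*(1 + 24) = 351516 - 24*25 = 351516 - 1*600 = 351516 - 600 = 350916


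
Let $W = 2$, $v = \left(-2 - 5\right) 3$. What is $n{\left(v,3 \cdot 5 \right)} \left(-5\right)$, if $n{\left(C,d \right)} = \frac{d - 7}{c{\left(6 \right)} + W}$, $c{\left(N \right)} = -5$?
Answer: $\frac{40}{3} \approx 13.333$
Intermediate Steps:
$v = -21$ ($v = \left(-7\right) 3 = -21$)
$n{\left(C,d \right)} = \frac{7}{3} - \frac{d}{3}$ ($n{\left(C,d \right)} = \frac{d - 7}{-5 + 2} = \frac{-7 + d}{-3} = \left(-7 + d\right) \left(- \frac{1}{3}\right) = \frac{7}{3} - \frac{d}{3}$)
$n{\left(v,3 \cdot 5 \right)} \left(-5\right) = \left(\frac{7}{3} - \frac{3 \cdot 5}{3}\right) \left(-5\right) = \left(\frac{7}{3} - 5\right) \left(-5\right) = \left(- \frac{8}{3}\right) \left(-5\right) = \frac{40}{3}$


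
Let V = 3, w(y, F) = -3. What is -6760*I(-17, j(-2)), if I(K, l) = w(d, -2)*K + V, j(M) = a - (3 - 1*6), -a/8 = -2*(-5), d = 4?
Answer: -365040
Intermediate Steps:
a = -80 (a = -(-16)*(-5) = -8*10 = -80)
j(M) = -77 (j(M) = -80 - (3 - 1*6) = -80 - (3 - 6) = -80 - 1*(-3) = -80 + 3 = -77)
I(K, l) = 3 - 3*K (I(K, l) = -3*K + 3 = 3 - 3*K)
-6760*I(-17, j(-2)) = -6760*(3 - 3*(-17)) = -6760*(3 + 51) = -6760*54 = -365040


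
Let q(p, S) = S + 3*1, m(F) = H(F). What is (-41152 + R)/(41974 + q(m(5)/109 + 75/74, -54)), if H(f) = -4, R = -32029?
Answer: -73181/41923 ≈ -1.7456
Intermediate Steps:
m(F) = -4
q(p, S) = 3 + S (q(p, S) = S + 3 = 3 + S)
(-41152 + R)/(41974 + q(m(5)/109 + 75/74, -54)) = (-41152 - 32029)/(41974 + (3 - 54)) = -73181/(41974 - 51) = -73181/41923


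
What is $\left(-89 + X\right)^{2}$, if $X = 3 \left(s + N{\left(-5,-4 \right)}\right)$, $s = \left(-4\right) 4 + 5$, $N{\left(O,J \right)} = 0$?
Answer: $14884$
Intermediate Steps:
$s = -11$ ($s = -16 + 5 = -11$)
$X = -33$ ($X = 3 \left(-11 + 0\right) = 3 \left(-11\right) = -33$)
$\left(-89 + X\right)^{2} = \left(-89 - 33\right)^{2} = \left(-122\right)^{2} = 14884$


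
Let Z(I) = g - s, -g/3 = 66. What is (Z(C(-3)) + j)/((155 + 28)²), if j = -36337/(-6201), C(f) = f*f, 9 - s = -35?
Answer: -24005/3404349 ≈ -0.0070513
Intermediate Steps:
g = -198 (g = -3*66 = -198)
s = 44 (s = 9 - 1*(-35) = 9 + 35 = 44)
C(f) = f²
Z(I) = -242 (Z(I) = -198 - 1*44 = -198 - 44 = -242)
j = 36337/6201 (j = -36337*(-1/6201) = 36337/6201 ≈ 5.8599)
(Z(C(-3)) + j)/((155 + 28)²) = (-242 + 36337/6201)/((155 + 28)²) = -1464305/(6201*(183²)) = -1464305/6201/33489 = -1464305/6201*1/33489 = -24005/3404349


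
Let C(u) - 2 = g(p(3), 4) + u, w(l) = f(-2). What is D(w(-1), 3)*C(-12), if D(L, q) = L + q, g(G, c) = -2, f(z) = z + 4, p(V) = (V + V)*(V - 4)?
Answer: -60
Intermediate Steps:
p(V) = 2*V*(-4 + V) (p(V) = (2*V)*(-4 + V) = 2*V*(-4 + V))
f(z) = 4 + z
w(l) = 2 (w(l) = 4 - 2 = 2)
C(u) = u (C(u) = 2 + (-2 + u) = u)
D(w(-1), 3)*C(-12) = (2 + 3)*(-12) = 5*(-12) = -60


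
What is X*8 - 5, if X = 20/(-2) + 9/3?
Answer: -61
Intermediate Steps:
X = -7 (X = 20*(-½) + 9*(⅓) = -10 + 3 = -7)
X*8 - 5 = -7*8 - 5 = -56 - 5 = -61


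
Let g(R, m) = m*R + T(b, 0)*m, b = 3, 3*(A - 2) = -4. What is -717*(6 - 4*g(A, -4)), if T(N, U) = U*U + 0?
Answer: -11950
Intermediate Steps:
A = 2/3 (A = 2 + (1/3)*(-4) = 2 - 4/3 = 2/3 ≈ 0.66667)
T(N, U) = U**2 (T(N, U) = U**2 + 0 = U**2)
g(R, m) = R*m (g(R, m) = m*R + 0**2*m = R*m + 0*m = R*m + 0 = R*m)
-717*(6 - 4*g(A, -4)) = -717*(6 - 8*(-4)/3) = -717*(6 - 4*(-8/3)) = -717*(6 + 32/3) = -717*50/3 = -11950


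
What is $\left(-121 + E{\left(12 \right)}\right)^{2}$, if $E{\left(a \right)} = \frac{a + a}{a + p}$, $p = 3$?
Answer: $\frac{356409}{25} \approx 14256.0$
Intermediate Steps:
$E{\left(a \right)} = \frac{2 a}{3 + a}$ ($E{\left(a \right)} = \frac{a + a}{a + 3} = \frac{2 a}{3 + a}$)
$\left(-121 + E{\left(12 \right)}\right)^{2} = \left(-121 + 2 \cdot 12 \frac{1}{3 + 12}\right)^{2} = \left(-121 + 2 \cdot 12 \cdot \frac{1}{15}\right)^{2} = \left(-121 + \frac{8}{5}\right)^{2} = \left(- \frac{597}{5}\right)^{2} = \frac{356409}{25}$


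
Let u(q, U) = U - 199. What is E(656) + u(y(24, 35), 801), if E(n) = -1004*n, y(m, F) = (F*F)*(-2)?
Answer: -658022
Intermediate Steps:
y(m, F) = -2*F² (y(m, F) = F²*(-2) = -2*F²)
u(q, U) = -199 + U
E(656) + u(y(24, 35), 801) = -1004*656 + (-199 + 801) = -658624 + 602 = -658022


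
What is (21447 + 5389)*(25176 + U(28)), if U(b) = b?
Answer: 676374544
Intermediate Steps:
(21447 + 5389)*(25176 + U(28)) = (21447 + 5389)*(25176 + 28) = 26836*25204 = 676374544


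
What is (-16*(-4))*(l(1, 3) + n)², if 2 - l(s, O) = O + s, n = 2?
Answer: 0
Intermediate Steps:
l(s, O) = 2 - O - s (l(s, O) = 2 - (O + s) = 2 + (-O - s) = 2 - O - s)
(-16*(-4))*(l(1, 3) + n)² = (-16*(-4))*((2 - 1*3 - 1*1) + 2)² = 64*((2 - 3 - 1) + 2)² = 64*(-2 + 2)² = 64*0² = 64*0 = 0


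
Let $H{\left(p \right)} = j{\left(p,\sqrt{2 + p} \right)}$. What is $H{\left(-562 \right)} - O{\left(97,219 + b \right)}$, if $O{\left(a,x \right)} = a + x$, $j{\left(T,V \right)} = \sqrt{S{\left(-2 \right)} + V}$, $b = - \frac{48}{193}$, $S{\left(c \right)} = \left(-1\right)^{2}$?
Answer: $- \frac{60940}{193} + \sqrt{1 + 4 i \sqrt{35}} \approx -312.24 + 3.3679 i$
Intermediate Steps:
$S{\left(c \right)} = 1$
$b = - \frac{48}{193}$ ($b = \left(-48\right) \frac{1}{193} = - \frac{48}{193} \approx -0.2487$)
$j{\left(T,V \right)} = \sqrt{1 + V}$
$H{\left(p \right)} = \sqrt{1 + \sqrt{2 + p}}$
$H{\left(-562 \right)} - O{\left(97,219 + b \right)} = \sqrt{1 + \sqrt{2 - 562}} - \left(97 + \left(219 - \frac{48}{193}\right)\right) = \sqrt{1 + \sqrt{-560}} - \left(97 + \frac{42219}{193}\right) = \sqrt{1 + 4 i \sqrt{35}} - \frac{60940}{193} = - \frac{60940}{193} + \sqrt{1 + 4 i \sqrt{35}}$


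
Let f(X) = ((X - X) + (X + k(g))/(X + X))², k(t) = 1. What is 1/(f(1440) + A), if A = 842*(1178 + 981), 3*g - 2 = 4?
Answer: 8294400/15078209359681 ≈ 5.5009e-7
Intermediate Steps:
g = 2 (g = ⅔ + (⅓)*4 = ⅔ + 4/3 = 2)
A = 1817878 (A = 842*2159 = 1817878)
f(X) = (1 + X)²/(4*X²) (f(X) = ((X - X) + (X + 1)/(X + X))² = (0 + (1 + X)/((2*X)))² = (0 + (1 + X)*(1/(2*X)))² = (0 + (1 + X)/(2*X))² = ((1 + X)/(2*X))² = (1 + X)²/(4*X²))
1/(f(1440) + A) = 1/((¼)*(1 + 1440)²/1440² + 1817878) = 1/((¼)*(1/2073600)*1441² + 1817878) = 1/((¼)*(1/2073600)*2076481 + 1817878) = 1/(2076481/8294400 + 1817878) = 1/(15078209359681/8294400) = 8294400/15078209359681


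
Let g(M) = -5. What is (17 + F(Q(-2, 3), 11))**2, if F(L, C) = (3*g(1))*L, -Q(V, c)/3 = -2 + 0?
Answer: 5329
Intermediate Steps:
Q(V, c) = 6 (Q(V, c) = -3*(-2 + 0) = -3*(-2) = 6)
F(L, C) = -15*L (F(L, C) = (3*(-5))*L = -15*L)
(17 + F(Q(-2, 3), 11))**2 = (17 - 15*6)**2 = (17 - 90)**2 = (-73)**2 = 5329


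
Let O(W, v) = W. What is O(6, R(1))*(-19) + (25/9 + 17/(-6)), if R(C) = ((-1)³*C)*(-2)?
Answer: -2053/18 ≈ -114.06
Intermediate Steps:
R(C) = 2*C (R(C) = -C*(-2) = 2*C)
O(6, R(1))*(-19) + (25/9 + 17/(-6)) = 6*(-19) + (25/9 + 17/(-6)) = -114 + (25*(⅑) + 17*(-⅙)) = -114 + (25/9 - 17/6) = -114 - 1/18 = -2053/18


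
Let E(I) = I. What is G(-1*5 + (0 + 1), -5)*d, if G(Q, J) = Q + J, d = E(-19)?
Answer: 171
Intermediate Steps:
d = -19
G(Q, J) = J + Q
G(-1*5 + (0 + 1), -5)*d = (-5 + (-1*5 + (0 + 1)))*(-19) = (-5 + (-5 + 1))*(-19) = (-5 - 4)*(-19) = -9*(-19) = 171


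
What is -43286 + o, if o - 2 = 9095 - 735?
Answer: -34924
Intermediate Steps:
o = 8362 (o = 2 + (9095 - 735) = 2 + 8360 = 8362)
-43286 + o = -43286 + 8362 = -34924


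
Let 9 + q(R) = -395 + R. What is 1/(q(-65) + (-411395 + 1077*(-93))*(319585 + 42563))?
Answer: -1/185258982757 ≈ -5.3978e-12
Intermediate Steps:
q(R) = -404 + R (q(R) = -9 + (-395 + R) = -404 + R)
1/(q(-65) + (-411395 + 1077*(-93))*(319585 + 42563)) = 1/((-404 - 65) + (-411395 + 1077*(-93))*(319585 + 42563)) = 1/(-469 + (-411395 - 100161)*362148) = 1/(-469 - 511556*362148) = 1/(-469 - 185258982288) = 1/(-185258982757) = -1/185258982757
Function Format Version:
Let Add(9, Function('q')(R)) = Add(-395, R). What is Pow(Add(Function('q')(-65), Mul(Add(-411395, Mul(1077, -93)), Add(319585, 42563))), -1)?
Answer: Rational(-1, 185258982757) ≈ -5.3978e-12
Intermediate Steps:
Function('q')(R) = Add(-404, R) (Function('q')(R) = Add(-9, Add(-395, R)) = Add(-404, R))
Pow(Add(Function('q')(-65), Mul(Add(-411395, Mul(1077, -93)), Add(319585, 42563))), -1) = Pow(Add(Add(-404, -65), Mul(Add(-411395, Mul(1077, -93)), Add(319585, 42563))), -1) = Pow(Add(-469, Mul(Add(-411395, -100161), 362148)), -1) = Pow(Add(-469, Mul(-511556, 362148)), -1) = Pow(Add(-469, -185258982288), -1) = Pow(-185258982757, -1) = Rational(-1, 185258982757)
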